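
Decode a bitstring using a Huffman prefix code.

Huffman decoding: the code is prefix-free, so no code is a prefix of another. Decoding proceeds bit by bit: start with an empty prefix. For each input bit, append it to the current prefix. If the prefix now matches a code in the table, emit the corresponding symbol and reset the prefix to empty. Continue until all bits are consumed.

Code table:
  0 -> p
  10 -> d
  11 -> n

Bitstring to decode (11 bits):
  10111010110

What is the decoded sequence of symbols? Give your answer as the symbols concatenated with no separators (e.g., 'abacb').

Answer: dnddnp

Derivation:
Bit 0: prefix='1' (no match yet)
Bit 1: prefix='10' -> emit 'd', reset
Bit 2: prefix='1' (no match yet)
Bit 3: prefix='11' -> emit 'n', reset
Bit 4: prefix='1' (no match yet)
Bit 5: prefix='10' -> emit 'd', reset
Bit 6: prefix='1' (no match yet)
Bit 7: prefix='10' -> emit 'd', reset
Bit 8: prefix='1' (no match yet)
Bit 9: prefix='11' -> emit 'n', reset
Bit 10: prefix='0' -> emit 'p', reset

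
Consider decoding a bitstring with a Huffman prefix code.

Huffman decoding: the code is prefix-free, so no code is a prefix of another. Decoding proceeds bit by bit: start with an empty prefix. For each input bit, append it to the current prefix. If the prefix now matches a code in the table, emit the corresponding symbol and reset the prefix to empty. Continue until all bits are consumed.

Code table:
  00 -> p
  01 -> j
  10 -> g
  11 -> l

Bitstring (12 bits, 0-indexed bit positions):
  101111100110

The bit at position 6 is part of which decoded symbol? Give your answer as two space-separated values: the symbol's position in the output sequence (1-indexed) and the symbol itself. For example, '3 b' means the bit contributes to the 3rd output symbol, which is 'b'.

Bit 0: prefix='1' (no match yet)
Bit 1: prefix='10' -> emit 'g', reset
Bit 2: prefix='1' (no match yet)
Bit 3: prefix='11' -> emit 'l', reset
Bit 4: prefix='1' (no match yet)
Bit 5: prefix='11' -> emit 'l', reset
Bit 6: prefix='1' (no match yet)
Bit 7: prefix='10' -> emit 'g', reset
Bit 8: prefix='0' (no match yet)
Bit 9: prefix='01' -> emit 'j', reset
Bit 10: prefix='1' (no match yet)

Answer: 4 g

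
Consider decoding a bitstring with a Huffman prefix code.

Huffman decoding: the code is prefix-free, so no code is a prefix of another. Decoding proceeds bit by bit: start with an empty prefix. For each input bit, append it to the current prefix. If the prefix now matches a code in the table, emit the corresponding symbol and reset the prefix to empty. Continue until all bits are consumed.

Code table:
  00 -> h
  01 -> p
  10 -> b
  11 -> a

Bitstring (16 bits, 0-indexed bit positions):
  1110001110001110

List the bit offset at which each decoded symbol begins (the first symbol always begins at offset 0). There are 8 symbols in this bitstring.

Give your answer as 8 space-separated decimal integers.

Bit 0: prefix='1' (no match yet)
Bit 1: prefix='11' -> emit 'a', reset
Bit 2: prefix='1' (no match yet)
Bit 3: prefix='10' -> emit 'b', reset
Bit 4: prefix='0' (no match yet)
Bit 5: prefix='00' -> emit 'h', reset
Bit 6: prefix='1' (no match yet)
Bit 7: prefix='11' -> emit 'a', reset
Bit 8: prefix='1' (no match yet)
Bit 9: prefix='10' -> emit 'b', reset
Bit 10: prefix='0' (no match yet)
Bit 11: prefix='00' -> emit 'h', reset
Bit 12: prefix='1' (no match yet)
Bit 13: prefix='11' -> emit 'a', reset
Bit 14: prefix='1' (no match yet)
Bit 15: prefix='10' -> emit 'b', reset

Answer: 0 2 4 6 8 10 12 14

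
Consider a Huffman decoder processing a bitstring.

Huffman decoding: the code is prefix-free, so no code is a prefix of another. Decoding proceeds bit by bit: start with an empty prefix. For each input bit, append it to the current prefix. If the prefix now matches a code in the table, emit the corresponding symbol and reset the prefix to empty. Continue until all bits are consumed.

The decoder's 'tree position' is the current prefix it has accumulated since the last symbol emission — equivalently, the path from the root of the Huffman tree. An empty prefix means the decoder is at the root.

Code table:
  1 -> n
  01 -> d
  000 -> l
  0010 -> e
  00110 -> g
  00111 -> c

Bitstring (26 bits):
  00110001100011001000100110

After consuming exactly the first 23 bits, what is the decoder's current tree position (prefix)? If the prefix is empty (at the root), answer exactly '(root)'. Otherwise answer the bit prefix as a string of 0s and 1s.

Bit 0: prefix='0' (no match yet)
Bit 1: prefix='00' (no match yet)
Bit 2: prefix='001' (no match yet)
Bit 3: prefix='0011' (no match yet)
Bit 4: prefix='00110' -> emit 'g', reset
Bit 5: prefix='0' (no match yet)
Bit 6: prefix='00' (no match yet)
Bit 7: prefix='001' (no match yet)
Bit 8: prefix='0011' (no match yet)
Bit 9: prefix='00110' -> emit 'g', reset
Bit 10: prefix='0' (no match yet)
Bit 11: prefix='00' (no match yet)
Bit 12: prefix='001' (no match yet)
Bit 13: prefix='0011' (no match yet)
Bit 14: prefix='00110' -> emit 'g', reset
Bit 15: prefix='0' (no match yet)
Bit 16: prefix='01' -> emit 'd', reset
Bit 17: prefix='0' (no match yet)
Bit 18: prefix='00' (no match yet)
Bit 19: prefix='000' -> emit 'l', reset
Bit 20: prefix='1' -> emit 'n', reset
Bit 21: prefix='0' (no match yet)
Bit 22: prefix='00' (no match yet)

Answer: 00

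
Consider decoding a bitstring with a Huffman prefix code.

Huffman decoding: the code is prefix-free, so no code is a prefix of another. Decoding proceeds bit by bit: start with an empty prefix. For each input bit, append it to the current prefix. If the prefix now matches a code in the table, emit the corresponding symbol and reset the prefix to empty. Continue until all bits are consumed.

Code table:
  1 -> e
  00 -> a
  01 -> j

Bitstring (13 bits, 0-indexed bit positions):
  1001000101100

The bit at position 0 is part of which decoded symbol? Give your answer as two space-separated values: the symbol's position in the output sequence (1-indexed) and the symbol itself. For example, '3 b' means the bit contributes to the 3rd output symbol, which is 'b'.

Answer: 1 e

Derivation:
Bit 0: prefix='1' -> emit 'e', reset
Bit 1: prefix='0' (no match yet)
Bit 2: prefix='00' -> emit 'a', reset
Bit 3: prefix='1' -> emit 'e', reset
Bit 4: prefix='0' (no match yet)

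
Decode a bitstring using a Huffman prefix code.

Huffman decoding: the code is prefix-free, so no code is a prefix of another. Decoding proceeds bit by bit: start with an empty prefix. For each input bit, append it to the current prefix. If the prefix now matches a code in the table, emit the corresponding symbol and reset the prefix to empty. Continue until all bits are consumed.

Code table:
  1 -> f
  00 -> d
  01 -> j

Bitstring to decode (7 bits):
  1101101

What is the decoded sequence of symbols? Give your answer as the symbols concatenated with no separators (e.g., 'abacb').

Bit 0: prefix='1' -> emit 'f', reset
Bit 1: prefix='1' -> emit 'f', reset
Bit 2: prefix='0' (no match yet)
Bit 3: prefix='01' -> emit 'j', reset
Bit 4: prefix='1' -> emit 'f', reset
Bit 5: prefix='0' (no match yet)
Bit 6: prefix='01' -> emit 'j', reset

Answer: ffjfj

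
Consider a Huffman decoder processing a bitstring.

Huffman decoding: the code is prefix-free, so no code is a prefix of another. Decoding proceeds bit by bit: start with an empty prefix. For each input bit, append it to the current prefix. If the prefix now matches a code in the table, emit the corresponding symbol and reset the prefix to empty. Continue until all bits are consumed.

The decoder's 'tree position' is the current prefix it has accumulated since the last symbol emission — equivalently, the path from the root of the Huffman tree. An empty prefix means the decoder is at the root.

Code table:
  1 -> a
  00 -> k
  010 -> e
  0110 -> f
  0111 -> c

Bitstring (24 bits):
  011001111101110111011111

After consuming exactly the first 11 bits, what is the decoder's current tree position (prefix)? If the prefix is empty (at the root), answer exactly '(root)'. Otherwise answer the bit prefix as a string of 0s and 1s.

Answer: 0

Derivation:
Bit 0: prefix='0' (no match yet)
Bit 1: prefix='01' (no match yet)
Bit 2: prefix='011' (no match yet)
Bit 3: prefix='0110' -> emit 'f', reset
Bit 4: prefix='0' (no match yet)
Bit 5: prefix='01' (no match yet)
Bit 6: prefix='011' (no match yet)
Bit 7: prefix='0111' -> emit 'c', reset
Bit 8: prefix='1' -> emit 'a', reset
Bit 9: prefix='1' -> emit 'a', reset
Bit 10: prefix='0' (no match yet)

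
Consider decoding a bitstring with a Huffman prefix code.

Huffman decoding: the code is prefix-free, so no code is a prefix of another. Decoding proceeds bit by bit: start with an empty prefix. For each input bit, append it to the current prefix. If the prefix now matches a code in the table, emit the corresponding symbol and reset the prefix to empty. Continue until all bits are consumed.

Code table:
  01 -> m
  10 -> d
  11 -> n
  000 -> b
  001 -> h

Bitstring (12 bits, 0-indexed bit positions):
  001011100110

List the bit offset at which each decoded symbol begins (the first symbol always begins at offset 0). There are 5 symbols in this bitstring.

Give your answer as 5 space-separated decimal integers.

Bit 0: prefix='0' (no match yet)
Bit 1: prefix='00' (no match yet)
Bit 2: prefix='001' -> emit 'h', reset
Bit 3: prefix='0' (no match yet)
Bit 4: prefix='01' -> emit 'm', reset
Bit 5: prefix='1' (no match yet)
Bit 6: prefix='11' -> emit 'n', reset
Bit 7: prefix='0' (no match yet)
Bit 8: prefix='00' (no match yet)
Bit 9: prefix='001' -> emit 'h', reset
Bit 10: prefix='1' (no match yet)
Bit 11: prefix='10' -> emit 'd', reset

Answer: 0 3 5 7 10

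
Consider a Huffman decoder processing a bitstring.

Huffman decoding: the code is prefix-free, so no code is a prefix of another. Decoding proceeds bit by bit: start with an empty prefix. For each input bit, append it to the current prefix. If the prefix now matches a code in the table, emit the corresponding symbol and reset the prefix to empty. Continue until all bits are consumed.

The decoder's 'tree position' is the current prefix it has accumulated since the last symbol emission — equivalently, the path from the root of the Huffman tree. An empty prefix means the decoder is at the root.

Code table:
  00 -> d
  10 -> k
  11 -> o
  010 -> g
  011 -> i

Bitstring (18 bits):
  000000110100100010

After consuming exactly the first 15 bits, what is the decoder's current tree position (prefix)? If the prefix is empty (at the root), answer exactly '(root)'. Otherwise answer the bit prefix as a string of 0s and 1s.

Answer: 0

Derivation:
Bit 0: prefix='0' (no match yet)
Bit 1: prefix='00' -> emit 'd', reset
Bit 2: prefix='0' (no match yet)
Bit 3: prefix='00' -> emit 'd', reset
Bit 4: prefix='0' (no match yet)
Bit 5: prefix='00' -> emit 'd', reset
Bit 6: prefix='1' (no match yet)
Bit 7: prefix='11' -> emit 'o', reset
Bit 8: prefix='0' (no match yet)
Bit 9: prefix='01' (no match yet)
Bit 10: prefix='010' -> emit 'g', reset
Bit 11: prefix='0' (no match yet)
Bit 12: prefix='01' (no match yet)
Bit 13: prefix='010' -> emit 'g', reset
Bit 14: prefix='0' (no match yet)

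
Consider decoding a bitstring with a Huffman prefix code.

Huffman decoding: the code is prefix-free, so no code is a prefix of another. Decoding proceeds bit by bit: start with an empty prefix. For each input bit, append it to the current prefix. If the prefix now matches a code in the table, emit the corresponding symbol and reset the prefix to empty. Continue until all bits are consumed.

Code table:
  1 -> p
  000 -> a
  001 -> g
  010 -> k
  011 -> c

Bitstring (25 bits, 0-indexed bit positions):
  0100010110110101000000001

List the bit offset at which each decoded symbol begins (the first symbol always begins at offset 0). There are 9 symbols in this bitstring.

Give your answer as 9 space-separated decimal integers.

Answer: 0 3 6 9 12 15 16 19 22

Derivation:
Bit 0: prefix='0' (no match yet)
Bit 1: prefix='01' (no match yet)
Bit 2: prefix='010' -> emit 'k', reset
Bit 3: prefix='0' (no match yet)
Bit 4: prefix='00' (no match yet)
Bit 5: prefix='001' -> emit 'g', reset
Bit 6: prefix='0' (no match yet)
Bit 7: prefix='01' (no match yet)
Bit 8: prefix='011' -> emit 'c', reset
Bit 9: prefix='0' (no match yet)
Bit 10: prefix='01' (no match yet)
Bit 11: prefix='011' -> emit 'c', reset
Bit 12: prefix='0' (no match yet)
Bit 13: prefix='01' (no match yet)
Bit 14: prefix='010' -> emit 'k', reset
Bit 15: prefix='1' -> emit 'p', reset
Bit 16: prefix='0' (no match yet)
Bit 17: prefix='00' (no match yet)
Bit 18: prefix='000' -> emit 'a', reset
Bit 19: prefix='0' (no match yet)
Bit 20: prefix='00' (no match yet)
Bit 21: prefix='000' -> emit 'a', reset
Bit 22: prefix='0' (no match yet)
Bit 23: prefix='00' (no match yet)
Bit 24: prefix='001' -> emit 'g', reset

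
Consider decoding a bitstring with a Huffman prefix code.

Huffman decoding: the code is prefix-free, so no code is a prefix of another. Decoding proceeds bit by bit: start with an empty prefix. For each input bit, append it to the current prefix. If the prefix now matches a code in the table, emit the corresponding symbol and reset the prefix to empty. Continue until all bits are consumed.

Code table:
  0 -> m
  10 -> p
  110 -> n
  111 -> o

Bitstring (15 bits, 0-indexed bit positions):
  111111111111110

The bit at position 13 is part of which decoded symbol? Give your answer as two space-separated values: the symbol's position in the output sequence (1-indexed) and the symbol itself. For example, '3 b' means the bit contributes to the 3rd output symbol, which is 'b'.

Answer: 5 n

Derivation:
Bit 0: prefix='1' (no match yet)
Bit 1: prefix='11' (no match yet)
Bit 2: prefix='111' -> emit 'o', reset
Bit 3: prefix='1' (no match yet)
Bit 4: prefix='11' (no match yet)
Bit 5: prefix='111' -> emit 'o', reset
Bit 6: prefix='1' (no match yet)
Bit 7: prefix='11' (no match yet)
Bit 8: prefix='111' -> emit 'o', reset
Bit 9: prefix='1' (no match yet)
Bit 10: prefix='11' (no match yet)
Bit 11: prefix='111' -> emit 'o', reset
Bit 12: prefix='1' (no match yet)
Bit 13: prefix='11' (no match yet)
Bit 14: prefix='110' -> emit 'n', reset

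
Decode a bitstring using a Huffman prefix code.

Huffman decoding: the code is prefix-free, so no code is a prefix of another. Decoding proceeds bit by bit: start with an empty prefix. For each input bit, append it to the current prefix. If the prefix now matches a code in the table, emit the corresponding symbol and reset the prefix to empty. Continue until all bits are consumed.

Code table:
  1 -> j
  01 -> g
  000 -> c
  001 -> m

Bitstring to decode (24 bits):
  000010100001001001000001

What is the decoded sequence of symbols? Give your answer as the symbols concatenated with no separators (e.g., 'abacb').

Answer: cggcgmmcm

Derivation:
Bit 0: prefix='0' (no match yet)
Bit 1: prefix='00' (no match yet)
Bit 2: prefix='000' -> emit 'c', reset
Bit 3: prefix='0' (no match yet)
Bit 4: prefix='01' -> emit 'g', reset
Bit 5: prefix='0' (no match yet)
Bit 6: prefix='01' -> emit 'g', reset
Bit 7: prefix='0' (no match yet)
Bit 8: prefix='00' (no match yet)
Bit 9: prefix='000' -> emit 'c', reset
Bit 10: prefix='0' (no match yet)
Bit 11: prefix='01' -> emit 'g', reset
Bit 12: prefix='0' (no match yet)
Bit 13: prefix='00' (no match yet)
Bit 14: prefix='001' -> emit 'm', reset
Bit 15: prefix='0' (no match yet)
Bit 16: prefix='00' (no match yet)
Bit 17: prefix='001' -> emit 'm', reset
Bit 18: prefix='0' (no match yet)
Bit 19: prefix='00' (no match yet)
Bit 20: prefix='000' -> emit 'c', reset
Bit 21: prefix='0' (no match yet)
Bit 22: prefix='00' (no match yet)
Bit 23: prefix='001' -> emit 'm', reset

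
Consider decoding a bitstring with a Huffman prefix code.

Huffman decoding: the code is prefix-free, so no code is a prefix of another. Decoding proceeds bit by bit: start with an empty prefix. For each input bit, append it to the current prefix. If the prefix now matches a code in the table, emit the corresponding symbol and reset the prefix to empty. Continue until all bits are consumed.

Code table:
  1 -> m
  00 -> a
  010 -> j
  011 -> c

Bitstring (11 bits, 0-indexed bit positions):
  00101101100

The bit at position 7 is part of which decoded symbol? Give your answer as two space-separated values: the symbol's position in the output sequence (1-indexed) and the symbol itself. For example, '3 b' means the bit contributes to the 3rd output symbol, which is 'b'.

Answer: 4 c

Derivation:
Bit 0: prefix='0' (no match yet)
Bit 1: prefix='00' -> emit 'a', reset
Bit 2: prefix='1' -> emit 'm', reset
Bit 3: prefix='0' (no match yet)
Bit 4: prefix='01' (no match yet)
Bit 5: prefix='011' -> emit 'c', reset
Bit 6: prefix='0' (no match yet)
Bit 7: prefix='01' (no match yet)
Bit 8: prefix='011' -> emit 'c', reset
Bit 9: prefix='0' (no match yet)
Bit 10: prefix='00' -> emit 'a', reset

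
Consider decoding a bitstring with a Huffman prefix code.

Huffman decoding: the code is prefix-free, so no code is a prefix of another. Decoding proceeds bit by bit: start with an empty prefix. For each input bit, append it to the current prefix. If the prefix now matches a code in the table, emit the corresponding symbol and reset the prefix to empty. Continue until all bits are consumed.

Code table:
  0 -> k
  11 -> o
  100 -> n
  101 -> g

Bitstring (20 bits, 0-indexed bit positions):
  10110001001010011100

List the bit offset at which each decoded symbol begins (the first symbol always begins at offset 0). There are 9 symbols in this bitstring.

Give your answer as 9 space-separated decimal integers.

Bit 0: prefix='1' (no match yet)
Bit 1: prefix='10' (no match yet)
Bit 2: prefix='101' -> emit 'g', reset
Bit 3: prefix='1' (no match yet)
Bit 4: prefix='10' (no match yet)
Bit 5: prefix='100' -> emit 'n', reset
Bit 6: prefix='0' -> emit 'k', reset
Bit 7: prefix='1' (no match yet)
Bit 8: prefix='10' (no match yet)
Bit 9: prefix='100' -> emit 'n', reset
Bit 10: prefix='1' (no match yet)
Bit 11: prefix='10' (no match yet)
Bit 12: prefix='101' -> emit 'g', reset
Bit 13: prefix='0' -> emit 'k', reset
Bit 14: prefix='0' -> emit 'k', reset
Bit 15: prefix='1' (no match yet)
Bit 16: prefix='11' -> emit 'o', reset
Bit 17: prefix='1' (no match yet)
Bit 18: prefix='10' (no match yet)
Bit 19: prefix='100' -> emit 'n', reset

Answer: 0 3 6 7 10 13 14 15 17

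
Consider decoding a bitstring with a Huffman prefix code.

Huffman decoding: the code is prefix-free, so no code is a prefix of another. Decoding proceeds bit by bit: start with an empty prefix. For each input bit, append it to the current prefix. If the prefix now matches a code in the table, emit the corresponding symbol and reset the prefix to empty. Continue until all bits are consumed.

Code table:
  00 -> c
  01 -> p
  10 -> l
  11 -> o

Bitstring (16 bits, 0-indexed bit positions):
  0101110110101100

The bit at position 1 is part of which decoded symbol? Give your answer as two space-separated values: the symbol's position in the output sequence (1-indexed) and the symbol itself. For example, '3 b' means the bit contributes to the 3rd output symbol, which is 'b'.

Bit 0: prefix='0' (no match yet)
Bit 1: prefix='01' -> emit 'p', reset
Bit 2: prefix='0' (no match yet)
Bit 3: prefix='01' -> emit 'p', reset
Bit 4: prefix='1' (no match yet)
Bit 5: prefix='11' -> emit 'o', reset

Answer: 1 p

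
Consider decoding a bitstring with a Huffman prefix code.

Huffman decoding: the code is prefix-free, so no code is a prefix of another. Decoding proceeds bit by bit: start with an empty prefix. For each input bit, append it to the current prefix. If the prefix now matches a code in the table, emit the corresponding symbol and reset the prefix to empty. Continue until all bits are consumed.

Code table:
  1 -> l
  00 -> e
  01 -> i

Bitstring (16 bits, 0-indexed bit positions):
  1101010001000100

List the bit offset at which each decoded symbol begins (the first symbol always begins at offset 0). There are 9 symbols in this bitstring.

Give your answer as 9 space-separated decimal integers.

Bit 0: prefix='1' -> emit 'l', reset
Bit 1: prefix='1' -> emit 'l', reset
Bit 2: prefix='0' (no match yet)
Bit 3: prefix='01' -> emit 'i', reset
Bit 4: prefix='0' (no match yet)
Bit 5: prefix='01' -> emit 'i', reset
Bit 6: prefix='0' (no match yet)
Bit 7: prefix='00' -> emit 'e', reset
Bit 8: prefix='0' (no match yet)
Bit 9: prefix='01' -> emit 'i', reset
Bit 10: prefix='0' (no match yet)
Bit 11: prefix='00' -> emit 'e', reset
Bit 12: prefix='0' (no match yet)
Bit 13: prefix='01' -> emit 'i', reset
Bit 14: prefix='0' (no match yet)
Bit 15: prefix='00' -> emit 'e', reset

Answer: 0 1 2 4 6 8 10 12 14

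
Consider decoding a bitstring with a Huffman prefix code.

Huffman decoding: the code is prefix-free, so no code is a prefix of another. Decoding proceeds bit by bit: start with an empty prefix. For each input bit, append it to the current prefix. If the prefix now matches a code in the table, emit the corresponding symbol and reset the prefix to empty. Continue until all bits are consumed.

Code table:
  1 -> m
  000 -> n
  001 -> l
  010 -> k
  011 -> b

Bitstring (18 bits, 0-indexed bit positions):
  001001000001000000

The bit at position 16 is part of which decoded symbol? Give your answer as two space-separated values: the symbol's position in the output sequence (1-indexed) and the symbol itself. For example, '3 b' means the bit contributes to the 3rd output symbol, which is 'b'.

Answer: 6 n

Derivation:
Bit 0: prefix='0' (no match yet)
Bit 1: prefix='00' (no match yet)
Bit 2: prefix='001' -> emit 'l', reset
Bit 3: prefix='0' (no match yet)
Bit 4: prefix='00' (no match yet)
Bit 5: prefix='001' -> emit 'l', reset
Bit 6: prefix='0' (no match yet)
Bit 7: prefix='00' (no match yet)
Bit 8: prefix='000' -> emit 'n', reset
Bit 9: prefix='0' (no match yet)
Bit 10: prefix='00' (no match yet)
Bit 11: prefix='001' -> emit 'l', reset
Bit 12: prefix='0' (no match yet)
Bit 13: prefix='00' (no match yet)
Bit 14: prefix='000' -> emit 'n', reset
Bit 15: prefix='0' (no match yet)
Bit 16: prefix='00' (no match yet)
Bit 17: prefix='000' -> emit 'n', reset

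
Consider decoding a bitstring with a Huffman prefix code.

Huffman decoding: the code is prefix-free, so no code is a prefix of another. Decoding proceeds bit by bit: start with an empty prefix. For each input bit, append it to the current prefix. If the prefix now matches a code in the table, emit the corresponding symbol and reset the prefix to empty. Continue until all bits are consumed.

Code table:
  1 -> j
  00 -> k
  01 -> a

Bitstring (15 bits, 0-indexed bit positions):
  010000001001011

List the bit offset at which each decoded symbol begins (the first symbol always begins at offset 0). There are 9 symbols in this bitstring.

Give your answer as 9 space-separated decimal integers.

Bit 0: prefix='0' (no match yet)
Bit 1: prefix='01' -> emit 'a', reset
Bit 2: prefix='0' (no match yet)
Bit 3: prefix='00' -> emit 'k', reset
Bit 4: prefix='0' (no match yet)
Bit 5: prefix='00' -> emit 'k', reset
Bit 6: prefix='0' (no match yet)
Bit 7: prefix='00' -> emit 'k', reset
Bit 8: prefix='1' -> emit 'j', reset
Bit 9: prefix='0' (no match yet)
Bit 10: prefix='00' -> emit 'k', reset
Bit 11: prefix='1' -> emit 'j', reset
Bit 12: prefix='0' (no match yet)
Bit 13: prefix='01' -> emit 'a', reset
Bit 14: prefix='1' -> emit 'j', reset

Answer: 0 2 4 6 8 9 11 12 14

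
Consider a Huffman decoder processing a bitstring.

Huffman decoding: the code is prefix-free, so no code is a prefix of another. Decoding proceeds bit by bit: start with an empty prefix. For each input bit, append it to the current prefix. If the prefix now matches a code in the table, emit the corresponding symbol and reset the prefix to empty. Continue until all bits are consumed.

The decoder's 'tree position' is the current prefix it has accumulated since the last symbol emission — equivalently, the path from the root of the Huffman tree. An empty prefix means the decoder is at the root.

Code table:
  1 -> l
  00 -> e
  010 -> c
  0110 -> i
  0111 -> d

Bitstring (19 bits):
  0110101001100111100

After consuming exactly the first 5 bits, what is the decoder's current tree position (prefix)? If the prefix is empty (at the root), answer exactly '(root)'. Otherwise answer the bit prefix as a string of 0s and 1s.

Bit 0: prefix='0' (no match yet)
Bit 1: prefix='01' (no match yet)
Bit 2: prefix='011' (no match yet)
Bit 3: prefix='0110' -> emit 'i', reset
Bit 4: prefix='1' -> emit 'l', reset

Answer: (root)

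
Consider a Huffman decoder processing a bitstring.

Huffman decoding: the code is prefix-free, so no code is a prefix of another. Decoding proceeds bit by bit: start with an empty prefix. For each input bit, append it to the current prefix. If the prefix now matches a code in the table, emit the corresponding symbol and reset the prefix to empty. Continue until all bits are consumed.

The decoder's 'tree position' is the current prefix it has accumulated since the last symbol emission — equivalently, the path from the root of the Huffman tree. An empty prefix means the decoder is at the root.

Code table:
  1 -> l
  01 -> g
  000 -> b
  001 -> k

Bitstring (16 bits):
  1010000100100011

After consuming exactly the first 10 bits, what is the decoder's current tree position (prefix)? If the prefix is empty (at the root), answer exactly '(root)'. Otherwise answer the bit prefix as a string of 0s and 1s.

Answer: 00

Derivation:
Bit 0: prefix='1' -> emit 'l', reset
Bit 1: prefix='0' (no match yet)
Bit 2: prefix='01' -> emit 'g', reset
Bit 3: prefix='0' (no match yet)
Bit 4: prefix='00' (no match yet)
Bit 5: prefix='000' -> emit 'b', reset
Bit 6: prefix='0' (no match yet)
Bit 7: prefix='01' -> emit 'g', reset
Bit 8: prefix='0' (no match yet)
Bit 9: prefix='00' (no match yet)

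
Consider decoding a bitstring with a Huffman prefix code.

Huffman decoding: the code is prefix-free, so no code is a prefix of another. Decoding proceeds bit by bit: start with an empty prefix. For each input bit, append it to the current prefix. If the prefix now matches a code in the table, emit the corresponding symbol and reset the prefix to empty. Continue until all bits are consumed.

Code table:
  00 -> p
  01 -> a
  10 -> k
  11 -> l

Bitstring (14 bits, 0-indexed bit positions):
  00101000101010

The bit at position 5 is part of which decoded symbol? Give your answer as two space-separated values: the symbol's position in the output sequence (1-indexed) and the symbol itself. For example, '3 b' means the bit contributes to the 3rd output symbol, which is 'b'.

Answer: 3 k

Derivation:
Bit 0: prefix='0' (no match yet)
Bit 1: prefix='00' -> emit 'p', reset
Bit 2: prefix='1' (no match yet)
Bit 3: prefix='10' -> emit 'k', reset
Bit 4: prefix='1' (no match yet)
Bit 5: prefix='10' -> emit 'k', reset
Bit 6: prefix='0' (no match yet)
Bit 7: prefix='00' -> emit 'p', reset
Bit 8: prefix='1' (no match yet)
Bit 9: prefix='10' -> emit 'k', reset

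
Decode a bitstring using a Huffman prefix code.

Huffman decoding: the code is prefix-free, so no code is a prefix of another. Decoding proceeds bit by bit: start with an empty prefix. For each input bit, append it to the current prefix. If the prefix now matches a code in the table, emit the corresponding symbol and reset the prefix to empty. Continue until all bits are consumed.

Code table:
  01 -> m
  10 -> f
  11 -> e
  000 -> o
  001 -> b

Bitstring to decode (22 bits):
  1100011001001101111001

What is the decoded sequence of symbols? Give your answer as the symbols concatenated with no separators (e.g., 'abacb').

Answer: eoebbfeeb

Derivation:
Bit 0: prefix='1' (no match yet)
Bit 1: prefix='11' -> emit 'e', reset
Bit 2: prefix='0' (no match yet)
Bit 3: prefix='00' (no match yet)
Bit 4: prefix='000' -> emit 'o', reset
Bit 5: prefix='1' (no match yet)
Bit 6: prefix='11' -> emit 'e', reset
Bit 7: prefix='0' (no match yet)
Bit 8: prefix='00' (no match yet)
Bit 9: prefix='001' -> emit 'b', reset
Bit 10: prefix='0' (no match yet)
Bit 11: prefix='00' (no match yet)
Bit 12: prefix='001' -> emit 'b', reset
Bit 13: prefix='1' (no match yet)
Bit 14: prefix='10' -> emit 'f', reset
Bit 15: prefix='1' (no match yet)
Bit 16: prefix='11' -> emit 'e', reset
Bit 17: prefix='1' (no match yet)
Bit 18: prefix='11' -> emit 'e', reset
Bit 19: prefix='0' (no match yet)
Bit 20: prefix='00' (no match yet)
Bit 21: prefix='001' -> emit 'b', reset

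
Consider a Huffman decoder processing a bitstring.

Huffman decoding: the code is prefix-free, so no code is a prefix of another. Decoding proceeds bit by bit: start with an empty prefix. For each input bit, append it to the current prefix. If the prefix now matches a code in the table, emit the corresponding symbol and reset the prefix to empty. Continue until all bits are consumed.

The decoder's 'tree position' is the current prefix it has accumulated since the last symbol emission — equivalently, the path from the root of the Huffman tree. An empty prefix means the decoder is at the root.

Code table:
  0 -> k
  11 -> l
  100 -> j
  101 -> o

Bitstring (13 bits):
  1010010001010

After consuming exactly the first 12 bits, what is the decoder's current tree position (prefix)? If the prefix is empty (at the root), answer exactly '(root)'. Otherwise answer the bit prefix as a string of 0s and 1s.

Bit 0: prefix='1' (no match yet)
Bit 1: prefix='10' (no match yet)
Bit 2: prefix='101' -> emit 'o', reset
Bit 3: prefix='0' -> emit 'k', reset
Bit 4: prefix='0' -> emit 'k', reset
Bit 5: prefix='1' (no match yet)
Bit 6: prefix='10' (no match yet)
Bit 7: prefix='100' -> emit 'j', reset
Bit 8: prefix='0' -> emit 'k', reset
Bit 9: prefix='1' (no match yet)
Bit 10: prefix='10' (no match yet)
Bit 11: prefix='101' -> emit 'o', reset

Answer: (root)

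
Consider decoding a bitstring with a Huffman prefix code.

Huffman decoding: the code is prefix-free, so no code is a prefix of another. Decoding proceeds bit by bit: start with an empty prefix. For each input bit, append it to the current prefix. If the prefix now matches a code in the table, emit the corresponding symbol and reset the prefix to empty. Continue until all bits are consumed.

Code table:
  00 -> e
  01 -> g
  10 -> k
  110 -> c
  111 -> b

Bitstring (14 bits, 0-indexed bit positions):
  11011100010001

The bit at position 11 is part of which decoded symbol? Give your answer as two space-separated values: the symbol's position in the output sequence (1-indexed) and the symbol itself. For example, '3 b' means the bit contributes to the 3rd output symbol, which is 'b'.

Bit 0: prefix='1' (no match yet)
Bit 1: prefix='11' (no match yet)
Bit 2: prefix='110' -> emit 'c', reset
Bit 3: prefix='1' (no match yet)
Bit 4: prefix='11' (no match yet)
Bit 5: prefix='111' -> emit 'b', reset
Bit 6: prefix='0' (no match yet)
Bit 7: prefix='00' -> emit 'e', reset
Bit 8: prefix='0' (no match yet)
Bit 9: prefix='01' -> emit 'g', reset
Bit 10: prefix='0' (no match yet)
Bit 11: prefix='00' -> emit 'e', reset
Bit 12: prefix='0' (no match yet)
Bit 13: prefix='01' -> emit 'g', reset

Answer: 5 e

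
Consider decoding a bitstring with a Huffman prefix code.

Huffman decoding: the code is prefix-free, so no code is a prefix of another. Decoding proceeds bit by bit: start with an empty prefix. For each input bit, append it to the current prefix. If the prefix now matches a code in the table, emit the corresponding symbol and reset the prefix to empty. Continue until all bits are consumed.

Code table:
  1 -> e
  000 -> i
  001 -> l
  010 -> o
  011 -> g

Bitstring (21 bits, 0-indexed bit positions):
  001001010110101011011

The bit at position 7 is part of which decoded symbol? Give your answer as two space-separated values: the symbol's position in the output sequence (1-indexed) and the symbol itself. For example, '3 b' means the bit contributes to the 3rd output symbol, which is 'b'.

Bit 0: prefix='0' (no match yet)
Bit 1: prefix='00' (no match yet)
Bit 2: prefix='001' -> emit 'l', reset
Bit 3: prefix='0' (no match yet)
Bit 4: prefix='00' (no match yet)
Bit 5: prefix='001' -> emit 'l', reset
Bit 6: prefix='0' (no match yet)
Bit 7: prefix='01' (no match yet)
Bit 8: prefix='010' -> emit 'o', reset
Bit 9: prefix='1' -> emit 'e', reset
Bit 10: prefix='1' -> emit 'e', reset
Bit 11: prefix='0' (no match yet)

Answer: 3 o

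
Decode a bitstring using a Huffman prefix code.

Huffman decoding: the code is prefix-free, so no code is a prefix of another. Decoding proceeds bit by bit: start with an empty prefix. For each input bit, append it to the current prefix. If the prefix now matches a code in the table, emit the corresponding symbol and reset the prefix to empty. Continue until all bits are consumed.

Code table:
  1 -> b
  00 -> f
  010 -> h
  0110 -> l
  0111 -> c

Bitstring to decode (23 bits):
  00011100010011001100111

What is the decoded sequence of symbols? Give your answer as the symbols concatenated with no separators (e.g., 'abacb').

Bit 0: prefix='0' (no match yet)
Bit 1: prefix='00' -> emit 'f', reset
Bit 2: prefix='0' (no match yet)
Bit 3: prefix='01' (no match yet)
Bit 4: prefix='011' (no match yet)
Bit 5: prefix='0111' -> emit 'c', reset
Bit 6: prefix='0' (no match yet)
Bit 7: prefix='00' -> emit 'f', reset
Bit 8: prefix='0' (no match yet)
Bit 9: prefix='01' (no match yet)
Bit 10: prefix='010' -> emit 'h', reset
Bit 11: prefix='0' (no match yet)
Bit 12: prefix='01' (no match yet)
Bit 13: prefix='011' (no match yet)
Bit 14: prefix='0110' -> emit 'l', reset
Bit 15: prefix='0' (no match yet)
Bit 16: prefix='01' (no match yet)
Bit 17: prefix='011' (no match yet)
Bit 18: prefix='0110' -> emit 'l', reset
Bit 19: prefix='0' (no match yet)
Bit 20: prefix='01' (no match yet)
Bit 21: prefix='011' (no match yet)
Bit 22: prefix='0111' -> emit 'c', reset

Answer: fcfhllc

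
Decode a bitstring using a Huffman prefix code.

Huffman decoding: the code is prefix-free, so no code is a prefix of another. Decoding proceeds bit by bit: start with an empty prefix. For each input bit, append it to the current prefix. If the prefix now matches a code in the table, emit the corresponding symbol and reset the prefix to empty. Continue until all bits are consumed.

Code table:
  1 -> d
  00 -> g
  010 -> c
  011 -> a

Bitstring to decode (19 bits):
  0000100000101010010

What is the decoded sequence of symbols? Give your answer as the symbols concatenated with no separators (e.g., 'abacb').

Bit 0: prefix='0' (no match yet)
Bit 1: prefix='00' -> emit 'g', reset
Bit 2: prefix='0' (no match yet)
Bit 3: prefix='00' -> emit 'g', reset
Bit 4: prefix='1' -> emit 'd', reset
Bit 5: prefix='0' (no match yet)
Bit 6: prefix='00' -> emit 'g', reset
Bit 7: prefix='0' (no match yet)
Bit 8: prefix='00' -> emit 'g', reset
Bit 9: prefix='0' (no match yet)
Bit 10: prefix='01' (no match yet)
Bit 11: prefix='010' -> emit 'c', reset
Bit 12: prefix='1' -> emit 'd', reset
Bit 13: prefix='0' (no match yet)
Bit 14: prefix='01' (no match yet)
Bit 15: prefix='010' -> emit 'c', reset
Bit 16: prefix='0' (no match yet)
Bit 17: prefix='01' (no match yet)
Bit 18: prefix='010' -> emit 'c', reset

Answer: ggdggcdcc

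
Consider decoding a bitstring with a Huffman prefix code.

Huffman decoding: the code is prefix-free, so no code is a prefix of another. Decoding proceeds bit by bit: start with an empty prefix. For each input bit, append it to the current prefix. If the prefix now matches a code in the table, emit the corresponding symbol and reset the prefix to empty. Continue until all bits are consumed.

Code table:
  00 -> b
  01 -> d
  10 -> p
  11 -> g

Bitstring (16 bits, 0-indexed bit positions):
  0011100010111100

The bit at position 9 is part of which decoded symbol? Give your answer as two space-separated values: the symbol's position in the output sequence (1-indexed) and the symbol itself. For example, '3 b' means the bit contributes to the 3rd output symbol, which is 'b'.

Bit 0: prefix='0' (no match yet)
Bit 1: prefix='00' -> emit 'b', reset
Bit 2: prefix='1' (no match yet)
Bit 3: prefix='11' -> emit 'g', reset
Bit 4: prefix='1' (no match yet)
Bit 5: prefix='10' -> emit 'p', reset
Bit 6: prefix='0' (no match yet)
Bit 7: prefix='00' -> emit 'b', reset
Bit 8: prefix='1' (no match yet)
Bit 9: prefix='10' -> emit 'p', reset
Bit 10: prefix='1' (no match yet)
Bit 11: prefix='11' -> emit 'g', reset
Bit 12: prefix='1' (no match yet)
Bit 13: prefix='11' -> emit 'g', reset

Answer: 5 p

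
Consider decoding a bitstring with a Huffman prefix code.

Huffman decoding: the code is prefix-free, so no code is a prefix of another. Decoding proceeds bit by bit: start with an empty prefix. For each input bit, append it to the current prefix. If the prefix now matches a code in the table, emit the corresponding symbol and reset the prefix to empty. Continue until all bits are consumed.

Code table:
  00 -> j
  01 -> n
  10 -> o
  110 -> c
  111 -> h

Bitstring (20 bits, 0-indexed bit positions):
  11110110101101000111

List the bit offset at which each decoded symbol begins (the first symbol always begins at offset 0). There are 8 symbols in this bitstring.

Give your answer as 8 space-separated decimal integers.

Answer: 0 3 5 8 10 13 15 17

Derivation:
Bit 0: prefix='1' (no match yet)
Bit 1: prefix='11' (no match yet)
Bit 2: prefix='111' -> emit 'h', reset
Bit 3: prefix='1' (no match yet)
Bit 4: prefix='10' -> emit 'o', reset
Bit 5: prefix='1' (no match yet)
Bit 6: prefix='11' (no match yet)
Bit 7: prefix='110' -> emit 'c', reset
Bit 8: prefix='1' (no match yet)
Bit 9: prefix='10' -> emit 'o', reset
Bit 10: prefix='1' (no match yet)
Bit 11: prefix='11' (no match yet)
Bit 12: prefix='110' -> emit 'c', reset
Bit 13: prefix='1' (no match yet)
Bit 14: prefix='10' -> emit 'o', reset
Bit 15: prefix='0' (no match yet)
Bit 16: prefix='00' -> emit 'j', reset
Bit 17: prefix='1' (no match yet)
Bit 18: prefix='11' (no match yet)
Bit 19: prefix='111' -> emit 'h', reset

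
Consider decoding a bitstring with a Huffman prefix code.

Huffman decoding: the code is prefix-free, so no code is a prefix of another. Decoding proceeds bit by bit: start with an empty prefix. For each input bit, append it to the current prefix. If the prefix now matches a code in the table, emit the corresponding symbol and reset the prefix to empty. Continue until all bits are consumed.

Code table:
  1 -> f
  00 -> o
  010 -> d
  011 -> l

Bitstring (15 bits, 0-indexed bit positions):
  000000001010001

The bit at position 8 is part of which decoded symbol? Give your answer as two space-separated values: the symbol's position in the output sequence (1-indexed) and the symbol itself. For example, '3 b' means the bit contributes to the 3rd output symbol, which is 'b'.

Answer: 5 f

Derivation:
Bit 0: prefix='0' (no match yet)
Bit 1: prefix='00' -> emit 'o', reset
Bit 2: prefix='0' (no match yet)
Bit 3: prefix='00' -> emit 'o', reset
Bit 4: prefix='0' (no match yet)
Bit 5: prefix='00' -> emit 'o', reset
Bit 6: prefix='0' (no match yet)
Bit 7: prefix='00' -> emit 'o', reset
Bit 8: prefix='1' -> emit 'f', reset
Bit 9: prefix='0' (no match yet)
Bit 10: prefix='01' (no match yet)
Bit 11: prefix='010' -> emit 'd', reset
Bit 12: prefix='0' (no match yet)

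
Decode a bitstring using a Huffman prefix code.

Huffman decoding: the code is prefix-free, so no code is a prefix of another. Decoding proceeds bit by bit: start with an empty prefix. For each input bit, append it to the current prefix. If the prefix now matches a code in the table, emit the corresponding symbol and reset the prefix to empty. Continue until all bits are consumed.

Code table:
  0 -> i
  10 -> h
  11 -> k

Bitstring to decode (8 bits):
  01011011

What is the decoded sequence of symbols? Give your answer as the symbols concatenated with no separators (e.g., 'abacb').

Answer: ihkik

Derivation:
Bit 0: prefix='0' -> emit 'i', reset
Bit 1: prefix='1' (no match yet)
Bit 2: prefix='10' -> emit 'h', reset
Bit 3: prefix='1' (no match yet)
Bit 4: prefix='11' -> emit 'k', reset
Bit 5: prefix='0' -> emit 'i', reset
Bit 6: prefix='1' (no match yet)
Bit 7: prefix='11' -> emit 'k', reset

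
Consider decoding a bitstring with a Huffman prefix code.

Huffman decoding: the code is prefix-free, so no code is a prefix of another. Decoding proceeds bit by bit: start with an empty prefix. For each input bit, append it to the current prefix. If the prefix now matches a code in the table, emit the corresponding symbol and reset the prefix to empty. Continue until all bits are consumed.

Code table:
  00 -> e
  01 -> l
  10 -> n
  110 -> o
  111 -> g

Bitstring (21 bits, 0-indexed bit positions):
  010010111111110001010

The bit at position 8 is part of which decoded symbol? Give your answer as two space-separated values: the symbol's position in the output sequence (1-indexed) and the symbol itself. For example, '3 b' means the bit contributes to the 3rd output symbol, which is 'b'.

Answer: 4 g

Derivation:
Bit 0: prefix='0' (no match yet)
Bit 1: prefix='01' -> emit 'l', reset
Bit 2: prefix='0' (no match yet)
Bit 3: prefix='00' -> emit 'e', reset
Bit 4: prefix='1' (no match yet)
Bit 5: prefix='10' -> emit 'n', reset
Bit 6: prefix='1' (no match yet)
Bit 7: prefix='11' (no match yet)
Bit 8: prefix='111' -> emit 'g', reset
Bit 9: prefix='1' (no match yet)
Bit 10: prefix='11' (no match yet)
Bit 11: prefix='111' -> emit 'g', reset
Bit 12: prefix='1' (no match yet)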